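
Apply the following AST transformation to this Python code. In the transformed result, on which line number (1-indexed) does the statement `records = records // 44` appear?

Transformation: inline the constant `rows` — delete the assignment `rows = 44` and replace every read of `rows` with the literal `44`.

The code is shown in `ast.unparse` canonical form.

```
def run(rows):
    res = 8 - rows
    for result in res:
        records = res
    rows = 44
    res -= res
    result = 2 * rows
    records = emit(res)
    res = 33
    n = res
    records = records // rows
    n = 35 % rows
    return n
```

10

Transformed code:
def run(rows):
    res = 8 - 44
    for result in res:
        records = res
    res -= res
    result = 2 * 44
    records = emit(res)
    res = 33
    n = res
    records = records // 44
    n = 35 % 44
    return n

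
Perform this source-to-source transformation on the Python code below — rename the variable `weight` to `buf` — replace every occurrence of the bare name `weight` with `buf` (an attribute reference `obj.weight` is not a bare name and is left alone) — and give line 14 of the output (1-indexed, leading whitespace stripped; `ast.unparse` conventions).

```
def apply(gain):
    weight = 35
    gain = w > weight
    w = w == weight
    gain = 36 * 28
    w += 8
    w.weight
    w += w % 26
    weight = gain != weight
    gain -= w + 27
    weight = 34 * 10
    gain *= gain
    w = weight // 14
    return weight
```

return buf

Transformed code:
def apply(gain):
    buf = 35
    gain = w > buf
    w = w == buf
    gain = 36 * 28
    w += 8
    w.weight
    w += w % 26
    buf = gain != buf
    gain -= w + 27
    buf = 34 * 10
    gain *= gain
    w = buf // 14
    return buf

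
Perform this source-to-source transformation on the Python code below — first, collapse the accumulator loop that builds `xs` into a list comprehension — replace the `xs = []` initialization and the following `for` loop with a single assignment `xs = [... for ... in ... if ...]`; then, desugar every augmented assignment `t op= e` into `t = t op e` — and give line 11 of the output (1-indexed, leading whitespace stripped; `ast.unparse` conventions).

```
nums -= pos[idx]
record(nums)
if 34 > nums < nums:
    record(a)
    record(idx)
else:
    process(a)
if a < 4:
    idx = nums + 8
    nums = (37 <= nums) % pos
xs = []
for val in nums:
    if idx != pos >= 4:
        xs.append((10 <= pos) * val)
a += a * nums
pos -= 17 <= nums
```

xs = [(10 <= pos) * val for val in nums if idx != pos >= 4]

Transformed code:
nums = nums - pos[idx]
record(nums)
if 34 > nums < nums:
    record(a)
    record(idx)
else:
    process(a)
if a < 4:
    idx = nums + 8
    nums = (37 <= nums) % pos
xs = [(10 <= pos) * val for val in nums if idx != pos >= 4]
a = a + a * nums
pos = pos - (17 <= nums)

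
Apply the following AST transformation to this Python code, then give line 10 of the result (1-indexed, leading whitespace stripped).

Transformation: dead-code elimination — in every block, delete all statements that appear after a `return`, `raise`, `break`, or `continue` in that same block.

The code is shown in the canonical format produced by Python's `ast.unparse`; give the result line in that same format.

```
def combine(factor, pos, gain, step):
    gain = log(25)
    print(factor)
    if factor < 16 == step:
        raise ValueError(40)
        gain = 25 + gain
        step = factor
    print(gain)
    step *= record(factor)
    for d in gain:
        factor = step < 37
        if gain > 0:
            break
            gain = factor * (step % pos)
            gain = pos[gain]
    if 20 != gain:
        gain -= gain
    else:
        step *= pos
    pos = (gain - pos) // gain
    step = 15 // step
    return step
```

if gain > 0:

Transformed code:
def combine(factor, pos, gain, step):
    gain = log(25)
    print(factor)
    if factor < 16 == step:
        raise ValueError(40)
    print(gain)
    step *= record(factor)
    for d in gain:
        factor = step < 37
        if gain > 0:
            break
    if 20 != gain:
        gain -= gain
    else:
        step *= pos
    pos = (gain - pos) // gain
    step = 15 // step
    return step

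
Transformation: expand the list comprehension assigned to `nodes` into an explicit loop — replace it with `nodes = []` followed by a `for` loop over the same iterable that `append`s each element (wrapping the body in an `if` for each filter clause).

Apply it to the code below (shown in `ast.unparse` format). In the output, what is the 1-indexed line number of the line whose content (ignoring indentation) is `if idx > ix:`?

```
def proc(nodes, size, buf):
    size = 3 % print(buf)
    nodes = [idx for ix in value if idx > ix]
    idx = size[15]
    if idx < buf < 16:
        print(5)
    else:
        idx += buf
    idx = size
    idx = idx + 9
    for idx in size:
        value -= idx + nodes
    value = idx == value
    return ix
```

Transformed code:
def proc(nodes, size, buf):
    size = 3 % print(buf)
    nodes = []
    for ix in value:
        if idx > ix:
            nodes.append(idx)
    idx = size[15]
    if idx < buf < 16:
        print(5)
    else:
        idx += buf
    idx = size
    idx = idx + 9
    for idx in size:
        value -= idx + nodes
    value = idx == value
    return ix

5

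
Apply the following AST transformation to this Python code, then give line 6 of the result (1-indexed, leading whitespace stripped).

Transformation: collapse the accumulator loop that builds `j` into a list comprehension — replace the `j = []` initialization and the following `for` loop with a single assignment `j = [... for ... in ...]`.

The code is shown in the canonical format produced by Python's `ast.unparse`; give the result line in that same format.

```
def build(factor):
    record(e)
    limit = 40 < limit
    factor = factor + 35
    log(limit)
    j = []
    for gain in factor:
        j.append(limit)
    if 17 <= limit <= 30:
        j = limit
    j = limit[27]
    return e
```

Transformed code:
def build(factor):
    record(e)
    limit = 40 < limit
    factor = factor + 35
    log(limit)
    j = [limit for gain in factor]
    if 17 <= limit <= 30:
        j = limit
    j = limit[27]
    return e

j = [limit for gain in factor]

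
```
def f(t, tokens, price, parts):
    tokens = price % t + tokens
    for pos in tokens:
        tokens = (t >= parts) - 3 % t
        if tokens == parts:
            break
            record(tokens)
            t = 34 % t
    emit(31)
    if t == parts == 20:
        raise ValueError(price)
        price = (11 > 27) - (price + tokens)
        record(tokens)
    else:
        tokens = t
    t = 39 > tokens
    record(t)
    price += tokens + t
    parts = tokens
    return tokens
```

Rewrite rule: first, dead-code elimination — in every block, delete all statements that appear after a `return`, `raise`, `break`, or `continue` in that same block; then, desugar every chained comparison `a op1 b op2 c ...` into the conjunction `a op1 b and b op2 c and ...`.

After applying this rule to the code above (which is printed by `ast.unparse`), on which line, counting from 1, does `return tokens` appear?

Transformed code:
def f(t, tokens, price, parts):
    tokens = price % t + tokens
    for pos in tokens:
        tokens = (t >= parts) - 3 % t
        if tokens == parts:
            break
    emit(31)
    if t == parts and parts == 20:
        raise ValueError(price)
    else:
        tokens = t
    t = 39 > tokens
    record(t)
    price += tokens + t
    parts = tokens
    return tokens

16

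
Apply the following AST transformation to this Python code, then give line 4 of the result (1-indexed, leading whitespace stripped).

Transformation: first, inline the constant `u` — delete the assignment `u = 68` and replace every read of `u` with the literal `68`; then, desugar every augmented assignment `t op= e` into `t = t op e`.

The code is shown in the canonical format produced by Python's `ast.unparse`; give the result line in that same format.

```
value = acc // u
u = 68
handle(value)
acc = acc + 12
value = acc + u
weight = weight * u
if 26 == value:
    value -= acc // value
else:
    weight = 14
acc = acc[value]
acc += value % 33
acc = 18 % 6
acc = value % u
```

value = acc + 68

Transformed code:
value = acc // 68
handle(value)
acc = acc + 12
value = acc + 68
weight = weight * 68
if 26 == value:
    value = value - acc // value
else:
    weight = 14
acc = acc[value]
acc = acc + value % 33
acc = 18 % 6
acc = value % 68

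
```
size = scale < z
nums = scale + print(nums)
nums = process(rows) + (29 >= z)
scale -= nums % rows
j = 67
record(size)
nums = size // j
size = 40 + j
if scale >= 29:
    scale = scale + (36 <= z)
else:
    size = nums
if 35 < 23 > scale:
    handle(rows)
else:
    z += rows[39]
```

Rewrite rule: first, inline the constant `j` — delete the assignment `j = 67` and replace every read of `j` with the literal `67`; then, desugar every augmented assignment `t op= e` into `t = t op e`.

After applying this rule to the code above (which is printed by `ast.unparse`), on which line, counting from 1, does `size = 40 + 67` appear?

Transformed code:
size = scale < z
nums = scale + print(nums)
nums = process(rows) + (29 >= z)
scale = scale - nums % rows
record(size)
nums = size // 67
size = 40 + 67
if scale >= 29:
    scale = scale + (36 <= z)
else:
    size = nums
if 35 < 23 > scale:
    handle(rows)
else:
    z = z + rows[39]

7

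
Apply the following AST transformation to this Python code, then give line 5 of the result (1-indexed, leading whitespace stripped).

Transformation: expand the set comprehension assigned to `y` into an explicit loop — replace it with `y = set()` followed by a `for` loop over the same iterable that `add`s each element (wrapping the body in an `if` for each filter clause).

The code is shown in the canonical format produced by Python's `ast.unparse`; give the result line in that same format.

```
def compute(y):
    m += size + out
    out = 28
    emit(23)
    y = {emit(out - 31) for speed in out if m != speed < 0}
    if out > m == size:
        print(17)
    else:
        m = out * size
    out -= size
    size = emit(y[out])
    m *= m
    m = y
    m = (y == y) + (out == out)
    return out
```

y = set()

Transformed code:
def compute(y):
    m += size + out
    out = 28
    emit(23)
    y = set()
    for speed in out:
        if m != speed < 0:
            y.add(emit(out - 31))
    if out > m == size:
        print(17)
    else:
        m = out * size
    out -= size
    size = emit(y[out])
    m *= m
    m = y
    m = (y == y) + (out == out)
    return out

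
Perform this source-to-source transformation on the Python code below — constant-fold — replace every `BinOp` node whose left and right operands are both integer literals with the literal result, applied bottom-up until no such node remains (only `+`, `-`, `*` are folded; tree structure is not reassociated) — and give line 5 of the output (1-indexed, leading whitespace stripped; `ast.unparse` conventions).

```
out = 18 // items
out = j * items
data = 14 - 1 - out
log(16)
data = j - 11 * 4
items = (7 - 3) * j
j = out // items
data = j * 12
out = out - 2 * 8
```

Transformed code:
out = 18 // items
out = j * items
data = 13 - out
log(16)
data = j - 44
items = 4 * j
j = out // items
data = j * 12
out = out - 16

data = j - 44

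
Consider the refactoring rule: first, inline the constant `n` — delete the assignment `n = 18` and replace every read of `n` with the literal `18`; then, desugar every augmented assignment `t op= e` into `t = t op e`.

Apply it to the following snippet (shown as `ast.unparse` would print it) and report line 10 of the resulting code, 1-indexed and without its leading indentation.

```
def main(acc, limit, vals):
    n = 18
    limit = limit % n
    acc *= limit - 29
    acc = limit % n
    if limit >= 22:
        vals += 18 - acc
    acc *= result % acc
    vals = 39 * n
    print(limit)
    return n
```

Transformed code:
def main(acc, limit, vals):
    limit = limit % 18
    acc = acc * (limit - 29)
    acc = limit % 18
    if limit >= 22:
        vals = vals + (18 - acc)
    acc = acc * (result % acc)
    vals = 39 * 18
    print(limit)
    return 18

return 18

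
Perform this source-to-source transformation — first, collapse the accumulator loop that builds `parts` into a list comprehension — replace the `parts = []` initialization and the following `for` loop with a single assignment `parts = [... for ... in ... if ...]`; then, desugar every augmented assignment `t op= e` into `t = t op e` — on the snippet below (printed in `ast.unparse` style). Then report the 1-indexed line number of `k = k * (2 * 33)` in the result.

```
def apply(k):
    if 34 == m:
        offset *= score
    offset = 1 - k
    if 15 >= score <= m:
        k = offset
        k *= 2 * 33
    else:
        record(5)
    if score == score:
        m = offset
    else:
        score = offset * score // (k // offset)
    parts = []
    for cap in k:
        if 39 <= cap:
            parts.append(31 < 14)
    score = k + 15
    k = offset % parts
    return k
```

Transformed code:
def apply(k):
    if 34 == m:
        offset = offset * score
    offset = 1 - k
    if 15 >= score <= m:
        k = offset
        k = k * (2 * 33)
    else:
        record(5)
    if score == score:
        m = offset
    else:
        score = offset * score // (k // offset)
    parts = [31 < 14 for cap in k if 39 <= cap]
    score = k + 15
    k = offset % parts
    return k

7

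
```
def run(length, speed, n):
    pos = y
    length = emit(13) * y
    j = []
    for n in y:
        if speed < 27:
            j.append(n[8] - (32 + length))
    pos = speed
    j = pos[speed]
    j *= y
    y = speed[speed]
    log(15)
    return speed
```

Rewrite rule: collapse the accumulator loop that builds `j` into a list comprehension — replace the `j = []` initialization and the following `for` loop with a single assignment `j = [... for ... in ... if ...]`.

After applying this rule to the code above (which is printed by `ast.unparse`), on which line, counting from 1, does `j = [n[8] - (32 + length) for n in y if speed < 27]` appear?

Transformed code:
def run(length, speed, n):
    pos = y
    length = emit(13) * y
    j = [n[8] - (32 + length) for n in y if speed < 27]
    pos = speed
    j = pos[speed]
    j *= y
    y = speed[speed]
    log(15)
    return speed

4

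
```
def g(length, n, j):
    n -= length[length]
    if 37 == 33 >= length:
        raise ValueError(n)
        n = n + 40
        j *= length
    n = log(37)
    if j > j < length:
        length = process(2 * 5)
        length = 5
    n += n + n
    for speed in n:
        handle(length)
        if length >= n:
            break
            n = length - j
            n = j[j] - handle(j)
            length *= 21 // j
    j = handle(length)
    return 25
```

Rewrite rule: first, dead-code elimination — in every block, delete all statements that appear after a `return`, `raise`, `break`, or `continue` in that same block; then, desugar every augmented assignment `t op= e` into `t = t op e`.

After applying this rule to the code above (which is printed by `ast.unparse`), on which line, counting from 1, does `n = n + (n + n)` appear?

Transformed code:
def g(length, n, j):
    n = n - length[length]
    if 37 == 33 >= length:
        raise ValueError(n)
    n = log(37)
    if j > j < length:
        length = process(2 * 5)
        length = 5
    n = n + (n + n)
    for speed in n:
        handle(length)
        if length >= n:
            break
    j = handle(length)
    return 25

9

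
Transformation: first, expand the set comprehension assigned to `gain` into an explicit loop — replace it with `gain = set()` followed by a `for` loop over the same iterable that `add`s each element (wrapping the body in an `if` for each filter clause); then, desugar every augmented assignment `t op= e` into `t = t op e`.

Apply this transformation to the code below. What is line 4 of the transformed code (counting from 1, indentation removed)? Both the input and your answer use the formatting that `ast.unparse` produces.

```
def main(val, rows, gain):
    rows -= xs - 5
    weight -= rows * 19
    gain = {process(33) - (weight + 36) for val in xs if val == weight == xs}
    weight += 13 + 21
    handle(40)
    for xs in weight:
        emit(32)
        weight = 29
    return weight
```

Transformed code:
def main(val, rows, gain):
    rows = rows - (xs - 5)
    weight = weight - rows * 19
    gain = set()
    for val in xs:
        if val == weight == xs:
            gain.add(process(33) - (weight + 36))
    weight = weight + (13 + 21)
    handle(40)
    for xs in weight:
        emit(32)
        weight = 29
    return weight

gain = set()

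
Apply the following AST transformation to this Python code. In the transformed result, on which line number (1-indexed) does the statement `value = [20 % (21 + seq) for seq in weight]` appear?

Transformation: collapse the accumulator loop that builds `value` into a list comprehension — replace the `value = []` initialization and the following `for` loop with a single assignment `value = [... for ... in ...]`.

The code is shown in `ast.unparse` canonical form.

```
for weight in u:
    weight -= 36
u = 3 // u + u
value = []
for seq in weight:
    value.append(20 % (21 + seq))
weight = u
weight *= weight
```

4

Transformed code:
for weight in u:
    weight -= 36
u = 3 // u + u
value = [20 % (21 + seq) for seq in weight]
weight = u
weight *= weight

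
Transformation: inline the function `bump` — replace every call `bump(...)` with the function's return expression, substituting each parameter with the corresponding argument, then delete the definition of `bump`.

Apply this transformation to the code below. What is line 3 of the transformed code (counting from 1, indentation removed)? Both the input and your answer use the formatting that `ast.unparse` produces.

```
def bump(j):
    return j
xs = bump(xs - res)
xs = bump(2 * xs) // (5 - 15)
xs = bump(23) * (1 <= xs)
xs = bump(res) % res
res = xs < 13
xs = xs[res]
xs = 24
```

xs = 23 * (1 <= xs)

Transformed code:
xs = xs - res
xs = 2 * xs // (5 - 15)
xs = 23 * (1 <= xs)
xs = res % res
res = xs < 13
xs = xs[res]
xs = 24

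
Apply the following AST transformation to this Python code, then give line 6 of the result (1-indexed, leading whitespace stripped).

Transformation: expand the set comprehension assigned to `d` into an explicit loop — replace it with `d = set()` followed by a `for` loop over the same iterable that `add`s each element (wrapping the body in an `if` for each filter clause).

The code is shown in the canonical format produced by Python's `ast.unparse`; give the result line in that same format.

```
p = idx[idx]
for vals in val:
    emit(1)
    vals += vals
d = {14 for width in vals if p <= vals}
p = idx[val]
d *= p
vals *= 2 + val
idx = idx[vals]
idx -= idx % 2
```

for width in vals:

Transformed code:
p = idx[idx]
for vals in val:
    emit(1)
    vals += vals
d = set()
for width in vals:
    if p <= vals:
        d.add(14)
p = idx[val]
d *= p
vals *= 2 + val
idx = idx[vals]
idx -= idx % 2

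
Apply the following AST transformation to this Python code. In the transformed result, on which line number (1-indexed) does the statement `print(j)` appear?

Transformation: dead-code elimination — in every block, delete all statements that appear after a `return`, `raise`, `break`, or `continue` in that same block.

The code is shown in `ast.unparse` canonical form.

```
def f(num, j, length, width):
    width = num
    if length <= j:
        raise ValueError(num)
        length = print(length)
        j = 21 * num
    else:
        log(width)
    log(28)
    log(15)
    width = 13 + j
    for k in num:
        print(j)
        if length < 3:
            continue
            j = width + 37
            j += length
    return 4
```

11

Transformed code:
def f(num, j, length, width):
    width = num
    if length <= j:
        raise ValueError(num)
    else:
        log(width)
    log(28)
    log(15)
    width = 13 + j
    for k in num:
        print(j)
        if length < 3:
            continue
    return 4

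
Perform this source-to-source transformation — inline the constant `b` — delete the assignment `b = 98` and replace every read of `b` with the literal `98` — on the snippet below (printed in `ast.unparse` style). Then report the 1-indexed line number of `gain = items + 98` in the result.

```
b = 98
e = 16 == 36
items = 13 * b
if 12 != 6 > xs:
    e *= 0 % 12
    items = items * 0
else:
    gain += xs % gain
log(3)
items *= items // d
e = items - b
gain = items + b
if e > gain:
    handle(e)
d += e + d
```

11

Transformed code:
e = 16 == 36
items = 13 * 98
if 12 != 6 > xs:
    e *= 0 % 12
    items = items * 0
else:
    gain += xs % gain
log(3)
items *= items // d
e = items - 98
gain = items + 98
if e > gain:
    handle(e)
d += e + d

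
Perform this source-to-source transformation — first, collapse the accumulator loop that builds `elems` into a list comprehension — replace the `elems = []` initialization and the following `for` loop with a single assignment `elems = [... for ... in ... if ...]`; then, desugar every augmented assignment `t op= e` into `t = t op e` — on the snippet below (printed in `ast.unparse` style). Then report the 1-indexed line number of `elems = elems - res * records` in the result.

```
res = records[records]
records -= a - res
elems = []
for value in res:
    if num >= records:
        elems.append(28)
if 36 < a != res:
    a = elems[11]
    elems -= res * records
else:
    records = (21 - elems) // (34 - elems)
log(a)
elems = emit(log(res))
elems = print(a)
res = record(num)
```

6

Transformed code:
res = records[records]
records = records - (a - res)
elems = [28 for value in res if num >= records]
if 36 < a != res:
    a = elems[11]
    elems = elems - res * records
else:
    records = (21 - elems) // (34 - elems)
log(a)
elems = emit(log(res))
elems = print(a)
res = record(num)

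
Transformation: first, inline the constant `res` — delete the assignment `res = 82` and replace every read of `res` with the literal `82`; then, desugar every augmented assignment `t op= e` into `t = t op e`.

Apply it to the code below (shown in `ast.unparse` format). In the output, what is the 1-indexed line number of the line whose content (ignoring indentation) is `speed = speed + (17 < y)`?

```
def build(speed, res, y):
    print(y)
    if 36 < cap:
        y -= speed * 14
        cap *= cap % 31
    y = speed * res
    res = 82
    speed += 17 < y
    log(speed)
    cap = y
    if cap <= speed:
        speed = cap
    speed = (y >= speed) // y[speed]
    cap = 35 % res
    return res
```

7

Transformed code:
def build(speed, res, y):
    print(y)
    if 36 < cap:
        y = y - speed * 14
        cap = cap * (cap % 31)
    y = speed * 82
    speed = speed + (17 < y)
    log(speed)
    cap = y
    if cap <= speed:
        speed = cap
    speed = (y >= speed) // y[speed]
    cap = 35 % 82
    return 82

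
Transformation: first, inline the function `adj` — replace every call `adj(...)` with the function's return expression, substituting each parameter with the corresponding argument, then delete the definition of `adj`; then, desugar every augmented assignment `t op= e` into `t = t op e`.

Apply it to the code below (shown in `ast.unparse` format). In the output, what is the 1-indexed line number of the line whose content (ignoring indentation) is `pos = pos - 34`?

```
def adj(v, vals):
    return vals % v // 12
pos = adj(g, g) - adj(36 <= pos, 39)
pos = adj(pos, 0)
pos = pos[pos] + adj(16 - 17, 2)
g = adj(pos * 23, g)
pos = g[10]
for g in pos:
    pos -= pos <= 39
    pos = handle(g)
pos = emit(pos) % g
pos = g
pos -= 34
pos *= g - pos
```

Transformed code:
pos = g % g // 12 - 39 % (36 <= pos) // 12
pos = 0 % pos // 12
pos = pos[pos] + 2 % (16 - 17) // 12
g = g % (pos * 23) // 12
pos = g[10]
for g in pos:
    pos = pos - (pos <= 39)
    pos = handle(g)
pos = emit(pos) % g
pos = g
pos = pos - 34
pos = pos * (g - pos)

11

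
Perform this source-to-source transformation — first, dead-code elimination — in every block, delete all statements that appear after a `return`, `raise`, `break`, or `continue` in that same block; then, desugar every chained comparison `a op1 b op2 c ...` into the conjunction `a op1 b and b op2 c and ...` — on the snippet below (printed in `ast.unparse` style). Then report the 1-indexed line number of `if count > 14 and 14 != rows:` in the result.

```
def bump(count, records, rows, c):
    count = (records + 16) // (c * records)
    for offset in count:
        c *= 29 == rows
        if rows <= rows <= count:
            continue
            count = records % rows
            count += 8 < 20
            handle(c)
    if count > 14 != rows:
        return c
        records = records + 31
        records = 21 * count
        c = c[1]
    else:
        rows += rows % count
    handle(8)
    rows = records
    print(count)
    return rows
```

Transformed code:
def bump(count, records, rows, c):
    count = (records + 16) // (c * records)
    for offset in count:
        c *= 29 == rows
        if rows <= rows and rows <= count:
            continue
    if count > 14 and 14 != rows:
        return c
    else:
        rows += rows % count
    handle(8)
    rows = records
    print(count)
    return rows

7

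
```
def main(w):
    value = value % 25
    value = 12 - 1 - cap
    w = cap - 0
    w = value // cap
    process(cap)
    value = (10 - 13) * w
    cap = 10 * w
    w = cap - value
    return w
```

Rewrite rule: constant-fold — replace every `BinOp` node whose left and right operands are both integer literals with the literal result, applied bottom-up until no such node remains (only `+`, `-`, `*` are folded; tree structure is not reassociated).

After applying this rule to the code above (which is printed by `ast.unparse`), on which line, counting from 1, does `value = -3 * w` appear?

Transformed code:
def main(w):
    value = value % 25
    value = 11 - cap
    w = cap - 0
    w = value // cap
    process(cap)
    value = -3 * w
    cap = 10 * w
    w = cap - value
    return w

7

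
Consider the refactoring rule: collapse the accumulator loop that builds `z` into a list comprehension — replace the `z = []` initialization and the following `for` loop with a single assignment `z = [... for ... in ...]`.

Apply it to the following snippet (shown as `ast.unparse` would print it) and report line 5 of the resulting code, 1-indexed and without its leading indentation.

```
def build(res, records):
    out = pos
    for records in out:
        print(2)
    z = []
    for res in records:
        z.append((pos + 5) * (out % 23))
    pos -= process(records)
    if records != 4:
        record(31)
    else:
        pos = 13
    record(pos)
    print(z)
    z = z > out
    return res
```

Transformed code:
def build(res, records):
    out = pos
    for records in out:
        print(2)
    z = [(pos + 5) * (out % 23) for res in records]
    pos -= process(records)
    if records != 4:
        record(31)
    else:
        pos = 13
    record(pos)
    print(z)
    z = z > out
    return res

z = [(pos + 5) * (out % 23) for res in records]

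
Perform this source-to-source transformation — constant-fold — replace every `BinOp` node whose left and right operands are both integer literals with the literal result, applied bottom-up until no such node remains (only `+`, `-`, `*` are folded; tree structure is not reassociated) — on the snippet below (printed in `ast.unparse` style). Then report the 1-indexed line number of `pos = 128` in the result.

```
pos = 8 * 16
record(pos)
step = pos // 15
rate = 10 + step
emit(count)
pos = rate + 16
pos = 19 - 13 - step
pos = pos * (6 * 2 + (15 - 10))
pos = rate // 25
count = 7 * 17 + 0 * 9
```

1

Transformed code:
pos = 128
record(pos)
step = pos // 15
rate = 10 + step
emit(count)
pos = rate + 16
pos = 6 - step
pos = pos * 17
pos = rate // 25
count = 119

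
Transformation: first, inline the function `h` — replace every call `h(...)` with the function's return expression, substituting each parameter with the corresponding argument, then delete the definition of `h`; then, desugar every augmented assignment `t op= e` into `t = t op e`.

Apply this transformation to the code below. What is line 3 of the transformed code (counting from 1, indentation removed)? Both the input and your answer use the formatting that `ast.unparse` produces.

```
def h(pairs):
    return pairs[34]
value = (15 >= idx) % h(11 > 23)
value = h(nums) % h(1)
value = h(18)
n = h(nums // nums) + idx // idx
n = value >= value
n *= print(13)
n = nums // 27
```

value = 18[34]

Transformed code:
value = (15 >= idx) % (11 > 23)[34]
value = nums[34] % 1[34]
value = 18[34]
n = (nums // nums)[34] + idx // idx
n = value >= value
n = n * print(13)
n = nums // 27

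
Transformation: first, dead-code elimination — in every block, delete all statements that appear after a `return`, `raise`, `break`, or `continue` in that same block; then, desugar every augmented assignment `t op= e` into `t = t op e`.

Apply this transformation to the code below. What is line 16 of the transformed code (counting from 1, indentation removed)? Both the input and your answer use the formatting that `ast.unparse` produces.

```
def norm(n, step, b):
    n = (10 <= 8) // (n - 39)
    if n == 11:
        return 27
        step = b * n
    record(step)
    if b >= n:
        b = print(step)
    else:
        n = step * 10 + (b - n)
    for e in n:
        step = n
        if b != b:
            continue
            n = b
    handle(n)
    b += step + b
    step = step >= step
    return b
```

step = step >= step

Transformed code:
def norm(n, step, b):
    n = (10 <= 8) // (n - 39)
    if n == 11:
        return 27
    record(step)
    if b >= n:
        b = print(step)
    else:
        n = step * 10 + (b - n)
    for e in n:
        step = n
        if b != b:
            continue
    handle(n)
    b = b + (step + b)
    step = step >= step
    return b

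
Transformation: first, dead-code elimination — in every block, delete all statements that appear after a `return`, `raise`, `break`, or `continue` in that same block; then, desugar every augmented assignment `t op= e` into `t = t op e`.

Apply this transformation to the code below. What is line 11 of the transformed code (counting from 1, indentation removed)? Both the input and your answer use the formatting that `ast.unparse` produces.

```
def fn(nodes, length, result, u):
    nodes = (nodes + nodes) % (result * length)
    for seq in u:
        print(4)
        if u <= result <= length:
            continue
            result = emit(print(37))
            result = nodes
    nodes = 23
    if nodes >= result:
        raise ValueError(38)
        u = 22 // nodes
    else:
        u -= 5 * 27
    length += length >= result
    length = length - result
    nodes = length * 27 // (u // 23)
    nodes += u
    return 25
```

Transformed code:
def fn(nodes, length, result, u):
    nodes = (nodes + nodes) % (result * length)
    for seq in u:
        print(4)
        if u <= result <= length:
            continue
    nodes = 23
    if nodes >= result:
        raise ValueError(38)
    else:
        u = u - 5 * 27
    length = length + (length >= result)
    length = length - result
    nodes = length * 27 // (u // 23)
    nodes = nodes + u
    return 25

u = u - 5 * 27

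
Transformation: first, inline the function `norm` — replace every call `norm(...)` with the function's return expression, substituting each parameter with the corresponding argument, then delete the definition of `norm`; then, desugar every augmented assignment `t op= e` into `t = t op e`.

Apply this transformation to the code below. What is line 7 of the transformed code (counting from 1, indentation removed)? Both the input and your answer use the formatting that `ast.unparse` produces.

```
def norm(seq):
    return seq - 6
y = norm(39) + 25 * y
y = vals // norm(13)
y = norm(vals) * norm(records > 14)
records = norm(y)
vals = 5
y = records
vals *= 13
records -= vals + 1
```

Transformed code:
y = 39 - 6 + 25 * y
y = vals // (13 - 6)
y = (vals - 6) * ((records > 14) - 6)
records = y - 6
vals = 5
y = records
vals = vals * 13
records = records - (vals + 1)

vals = vals * 13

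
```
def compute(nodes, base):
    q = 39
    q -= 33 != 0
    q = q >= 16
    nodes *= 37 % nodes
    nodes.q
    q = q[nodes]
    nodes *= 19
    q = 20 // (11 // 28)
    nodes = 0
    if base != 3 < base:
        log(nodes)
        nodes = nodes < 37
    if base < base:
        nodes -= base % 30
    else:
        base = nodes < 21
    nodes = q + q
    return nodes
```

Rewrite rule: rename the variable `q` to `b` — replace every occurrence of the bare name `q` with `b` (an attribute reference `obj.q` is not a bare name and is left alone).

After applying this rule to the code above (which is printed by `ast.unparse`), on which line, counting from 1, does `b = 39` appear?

Transformed code:
def compute(nodes, base):
    b = 39
    b -= 33 != 0
    b = b >= 16
    nodes *= 37 % nodes
    nodes.q
    b = b[nodes]
    nodes *= 19
    b = 20 // (11 // 28)
    nodes = 0
    if base != 3 < base:
        log(nodes)
        nodes = nodes < 37
    if base < base:
        nodes -= base % 30
    else:
        base = nodes < 21
    nodes = b + b
    return nodes

2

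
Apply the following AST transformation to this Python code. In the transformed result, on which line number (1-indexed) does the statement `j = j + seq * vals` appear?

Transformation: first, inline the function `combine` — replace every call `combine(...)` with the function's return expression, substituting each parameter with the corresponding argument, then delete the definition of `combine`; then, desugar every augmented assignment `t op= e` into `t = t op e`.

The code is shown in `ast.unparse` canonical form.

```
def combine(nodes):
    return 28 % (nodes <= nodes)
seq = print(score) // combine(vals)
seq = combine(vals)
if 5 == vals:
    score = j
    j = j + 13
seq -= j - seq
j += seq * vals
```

Transformed code:
seq = print(score) // (28 % (vals <= vals))
seq = 28 % (vals <= vals)
if 5 == vals:
    score = j
    j = j + 13
seq = seq - (j - seq)
j = j + seq * vals

7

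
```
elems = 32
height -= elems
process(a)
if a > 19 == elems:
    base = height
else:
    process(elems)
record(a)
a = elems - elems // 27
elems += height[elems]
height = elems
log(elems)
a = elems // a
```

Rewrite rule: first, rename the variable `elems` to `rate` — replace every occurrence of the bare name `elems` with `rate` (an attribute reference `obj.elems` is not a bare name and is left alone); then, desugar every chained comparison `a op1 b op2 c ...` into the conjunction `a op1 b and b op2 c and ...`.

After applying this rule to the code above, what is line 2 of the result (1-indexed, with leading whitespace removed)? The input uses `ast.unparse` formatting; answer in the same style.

height -= rate

Transformed code:
rate = 32
height -= rate
process(a)
if a > 19 and 19 == rate:
    base = height
else:
    process(rate)
record(a)
a = rate - rate // 27
rate += height[rate]
height = rate
log(rate)
a = rate // a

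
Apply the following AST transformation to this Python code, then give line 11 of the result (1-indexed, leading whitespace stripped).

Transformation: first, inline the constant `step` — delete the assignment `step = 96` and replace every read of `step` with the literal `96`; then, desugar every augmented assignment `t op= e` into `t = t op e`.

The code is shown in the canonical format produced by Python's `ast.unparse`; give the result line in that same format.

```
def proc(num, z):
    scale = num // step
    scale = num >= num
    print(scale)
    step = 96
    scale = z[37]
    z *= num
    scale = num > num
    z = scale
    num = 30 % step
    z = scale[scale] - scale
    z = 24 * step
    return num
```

z = 24 * 96

Transformed code:
def proc(num, z):
    scale = num // 96
    scale = num >= num
    print(scale)
    scale = z[37]
    z = z * num
    scale = num > num
    z = scale
    num = 30 % 96
    z = scale[scale] - scale
    z = 24 * 96
    return num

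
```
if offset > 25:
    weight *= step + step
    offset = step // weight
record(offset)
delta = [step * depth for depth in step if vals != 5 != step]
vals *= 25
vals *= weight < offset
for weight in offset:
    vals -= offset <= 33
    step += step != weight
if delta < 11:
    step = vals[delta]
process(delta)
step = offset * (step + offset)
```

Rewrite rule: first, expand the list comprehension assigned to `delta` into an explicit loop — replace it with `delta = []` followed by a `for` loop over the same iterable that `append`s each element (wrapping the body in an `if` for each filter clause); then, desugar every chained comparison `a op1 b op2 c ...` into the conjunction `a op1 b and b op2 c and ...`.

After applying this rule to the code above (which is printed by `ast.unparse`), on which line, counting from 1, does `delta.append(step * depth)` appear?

Transformed code:
if offset > 25:
    weight *= step + step
    offset = step // weight
record(offset)
delta = []
for depth in step:
    if vals != 5 and 5 != step:
        delta.append(step * depth)
vals *= 25
vals *= weight < offset
for weight in offset:
    vals -= offset <= 33
    step += step != weight
if delta < 11:
    step = vals[delta]
process(delta)
step = offset * (step + offset)

8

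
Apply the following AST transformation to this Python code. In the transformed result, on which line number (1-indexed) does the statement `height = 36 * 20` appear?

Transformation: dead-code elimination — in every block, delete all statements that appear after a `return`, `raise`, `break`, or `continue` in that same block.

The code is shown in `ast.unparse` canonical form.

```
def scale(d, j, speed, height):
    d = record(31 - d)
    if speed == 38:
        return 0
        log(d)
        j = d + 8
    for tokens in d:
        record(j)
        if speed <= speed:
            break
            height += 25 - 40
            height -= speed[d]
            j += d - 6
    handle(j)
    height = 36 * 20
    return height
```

Transformed code:
def scale(d, j, speed, height):
    d = record(31 - d)
    if speed == 38:
        return 0
    for tokens in d:
        record(j)
        if speed <= speed:
            break
    handle(j)
    height = 36 * 20
    return height

10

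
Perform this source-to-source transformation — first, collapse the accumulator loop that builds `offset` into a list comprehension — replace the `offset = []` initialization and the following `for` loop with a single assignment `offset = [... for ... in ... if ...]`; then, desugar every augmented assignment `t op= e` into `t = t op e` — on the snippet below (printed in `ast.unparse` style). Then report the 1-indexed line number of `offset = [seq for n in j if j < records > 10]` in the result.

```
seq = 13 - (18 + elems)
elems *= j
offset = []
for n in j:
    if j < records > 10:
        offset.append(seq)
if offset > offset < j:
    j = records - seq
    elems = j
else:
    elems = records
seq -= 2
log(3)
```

3

Transformed code:
seq = 13 - (18 + elems)
elems = elems * j
offset = [seq for n in j if j < records > 10]
if offset > offset < j:
    j = records - seq
    elems = j
else:
    elems = records
seq = seq - 2
log(3)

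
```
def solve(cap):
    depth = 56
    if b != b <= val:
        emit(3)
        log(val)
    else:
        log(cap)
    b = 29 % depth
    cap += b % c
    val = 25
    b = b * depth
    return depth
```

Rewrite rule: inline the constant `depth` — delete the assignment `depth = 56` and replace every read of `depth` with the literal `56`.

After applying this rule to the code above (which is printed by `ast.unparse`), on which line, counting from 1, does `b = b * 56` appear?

Transformed code:
def solve(cap):
    if b != b <= val:
        emit(3)
        log(val)
    else:
        log(cap)
    b = 29 % 56
    cap += b % c
    val = 25
    b = b * 56
    return 56

10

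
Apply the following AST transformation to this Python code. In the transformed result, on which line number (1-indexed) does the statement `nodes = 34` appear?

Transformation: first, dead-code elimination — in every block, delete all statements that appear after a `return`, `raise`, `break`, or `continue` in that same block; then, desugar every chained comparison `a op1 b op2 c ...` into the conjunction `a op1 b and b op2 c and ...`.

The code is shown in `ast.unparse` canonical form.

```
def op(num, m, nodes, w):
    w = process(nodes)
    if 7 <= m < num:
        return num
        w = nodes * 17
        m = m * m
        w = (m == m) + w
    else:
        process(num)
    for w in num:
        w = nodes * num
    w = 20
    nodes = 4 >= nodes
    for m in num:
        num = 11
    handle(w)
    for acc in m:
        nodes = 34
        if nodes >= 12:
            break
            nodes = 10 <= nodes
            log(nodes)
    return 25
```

Transformed code:
def op(num, m, nodes, w):
    w = process(nodes)
    if 7 <= m and m < num:
        return num
    else:
        process(num)
    for w in num:
        w = nodes * num
    w = 20
    nodes = 4 >= nodes
    for m in num:
        num = 11
    handle(w)
    for acc in m:
        nodes = 34
        if nodes >= 12:
            break
    return 25

15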